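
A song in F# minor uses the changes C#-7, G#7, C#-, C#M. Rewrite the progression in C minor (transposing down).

G-7 D7 G- GM

F# minor down to C minor is an augmented fourth; each chord root moves by that interval while the quality stays the same.
C#-7: root C# down an augmented fourth → G, giving G-7.
G#7: root G# down an augmented fourth → D, giving D7.
C#-: root C# down an augmented fourth → G, giving G-.
C#M: root C# down an augmented fourth → G, giving GM.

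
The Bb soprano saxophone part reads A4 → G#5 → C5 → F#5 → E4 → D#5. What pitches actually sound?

The Bb soprano saxophone sounds a major second below written, so transpose each written note down a major second.
A4 to G4
G#5 to F#5
C5 to Bb4
F#5 to E5
E4 to D4
D#5 to C#5

G4 F#5 Bb4 E5 D4 C#5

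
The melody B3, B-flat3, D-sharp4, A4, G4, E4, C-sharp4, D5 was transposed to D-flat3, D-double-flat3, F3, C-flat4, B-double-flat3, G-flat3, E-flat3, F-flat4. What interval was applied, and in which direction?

From B3 to Db3 is 6 letter names — a sixth of some quality.
Db3 to B3 is 10 semitones, which makes it an augmented sixth; the second version is lower, so the direction is down.
Checking another pair — D5 → Fb4 — gives the same interval.

down an augmented sixth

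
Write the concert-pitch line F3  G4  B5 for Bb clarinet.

Written C4 sounds as Bb3 on the Bb clarinet, so concert pitches are written a major second up.
F3 gives G3
G4 gives A4
B5 gives C#6

G3 A4 C#6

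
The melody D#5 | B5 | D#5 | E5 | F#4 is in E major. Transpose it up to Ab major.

E major to Ab major up is a diminished fourth, so every note moves up by that interval.
D#5 becomes G5
B5 becomes Eb6
D#5 becomes G5
E5 becomes Ab5
F#4 becomes Bb4

G5 Eb6 G5 Ab5 Bb4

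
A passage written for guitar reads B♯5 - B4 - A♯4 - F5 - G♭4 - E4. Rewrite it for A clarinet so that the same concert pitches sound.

First find concert pitch: the guitar sounds a perfect octave below written, so B♯5 B4 A♯4 F5 G♭4 E4 sounds B#4 B3 A#3 F4 Gb3 E3.
Then write for A clarinet: it sounds a minor third below written, so the part must be a minor third above concert.
B#4 → D#5
B3 → D4
A#3 → C#4
F4 → Ab4
Gb3 → Bbb3
E3 → G3

D#5 D4 C#4 Ab4 Bbb3 G3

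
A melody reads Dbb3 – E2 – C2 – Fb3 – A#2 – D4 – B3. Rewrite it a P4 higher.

Gbb3 A2 F2 Bbb3 D#3 G4 E4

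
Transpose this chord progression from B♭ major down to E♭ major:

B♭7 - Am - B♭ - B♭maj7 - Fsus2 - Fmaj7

B♭ major down to E♭ major is a perfect fifth; each chord root moves by that interval while the quality stays the same.
B♭7: root B♭ down a perfect fifth → Eb, giving Eb7.
Am: root A down a perfect fifth → D, giving Dm.
B♭: root B♭ down a perfect fifth → Eb, giving Eb.
B♭maj7: root B♭ down a perfect fifth → Eb, giving Ebmaj7.
Fsus2: root F down a perfect fifth → Bb, giving Bbsus2.
Fmaj7: root F down a perfect fifth → Bb, giving Bbmaj7.

Eb7 Dm Eb Ebmaj7 Bbsus2 Bbmaj7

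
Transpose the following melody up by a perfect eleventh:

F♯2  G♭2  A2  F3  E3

F#2 up a perfect eleventh is B3.
Gb2 up a perfect eleventh is Cb4.
A2: an eleventh up reaches D, and 17 semitones makes it D4.
F3 up a perfect eleventh is Bb4.
A perfect eleventh up from E3 gives A4.

B3 Cb4 D4 Bb4 A4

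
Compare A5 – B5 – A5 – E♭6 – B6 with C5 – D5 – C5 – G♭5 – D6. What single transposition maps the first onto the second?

Take the first pair: A5 → C5. A to C spans 6 letter names, so the interval is some kind of sixth.
C5 to A5 is 9 semitones, which makes it a major sixth; the second version is lower, so the direction is down.
Checking another pair — B6 → D6 — gives the same interval.

down a major sixth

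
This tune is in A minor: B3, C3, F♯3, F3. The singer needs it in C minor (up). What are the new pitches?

D4 Eb3 A3 Ab3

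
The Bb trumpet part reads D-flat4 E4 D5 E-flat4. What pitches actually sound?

The Bb trumpet sounds a major second below written, so transpose each written note down a major second.
Db4 gives Cb4
E4 gives D4
D5 gives C5
Eb4 gives Db4

Cb4 D4 C5 Db4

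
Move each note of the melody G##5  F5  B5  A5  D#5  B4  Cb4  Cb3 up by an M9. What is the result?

G##5 becomes A##6
F5 becomes G6
B5 becomes C#7
A5 becomes B6
D#5 becomes E#6
B4 becomes C#6
Cb4 becomes Db5
Cb3 becomes Db4

A##6 G6 C#7 B6 E#6 C#6 Db5 Db4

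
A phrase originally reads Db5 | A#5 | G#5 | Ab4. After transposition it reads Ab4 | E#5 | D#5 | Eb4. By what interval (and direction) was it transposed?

From Db5 to Ab4 is 4 letter names — a fourth of some quality.
Ab4 to Db5 is 5 semitones, which makes it a perfect fourth; the second version is lower, so the direction is down.
Checking another pair — Ab4 → Eb4 — gives the same interval.

down a perfect fourth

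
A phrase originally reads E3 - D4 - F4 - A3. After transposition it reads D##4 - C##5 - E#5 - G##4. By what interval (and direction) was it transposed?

Take the first pair: E3 → D##4. E to D spans 7 letter names, so the interval is some kind of seventh.
E3 to D##4 is 12 semitones, which makes it an augmented seventh; the second version is higher, so the direction is up.
Checking another pair — A3 → G##4 — gives the same interval.

up an augmented seventh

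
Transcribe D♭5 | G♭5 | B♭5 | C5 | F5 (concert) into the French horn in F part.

The French horn in F sounds a perfect fifth below written, so the written part must be a perfect fifth above concert — transpose each note up.
Db5 → Ab5
Gb5 → Db6
Bb5 → F6
C5 → G5
F5 → C6

Ab5 Db6 F6 G5 C6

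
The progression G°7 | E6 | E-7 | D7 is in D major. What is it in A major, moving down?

D major down to A major is a perfect fourth; each chord root moves by that interval while the quality stays the same.
G°7: root G down a perfect fourth → D, giving D°7.
E6: root E down a perfect fourth → B, giving B6.
E-7: root E down a perfect fourth → B, giving B-7.
D7: root D down a perfect fourth → A, giving A7.

D°7 B6 B-7 A7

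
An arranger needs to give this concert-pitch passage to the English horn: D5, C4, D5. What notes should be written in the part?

A5 G4 A5

The English horn sounds a perfect fifth below written, so the written part must be a perfect fifth above concert — transpose each note up.
D5 → A5
C4 → G4
D5 → A5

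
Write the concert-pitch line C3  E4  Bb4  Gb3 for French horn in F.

Written C4 sounds as F3 on the French horn in F, so concert pitches are written a perfect fifth up.
C3 -> G3
E4 -> B4
Bb4 -> F5
Gb3 -> Db4

G3 B4 F5 Db4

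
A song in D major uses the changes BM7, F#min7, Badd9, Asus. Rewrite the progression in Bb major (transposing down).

D major down to Bb major is a major third; each chord root moves by that interval while the quality stays the same.
BM7: root B down a major third → G, giving GM7.
F#min7: root F# down a major third → D, giving Dmin7.
Badd9: root B down a major third → G, giving Gadd9.
Asus: root A down a major third → F, giving Fsus.

GM7 Dmin7 Gadd9 Fsus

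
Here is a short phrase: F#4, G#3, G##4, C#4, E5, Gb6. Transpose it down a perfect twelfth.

B2 C#2 C##3 F#2 A3 Cb5

F#4 to B2
G#3 to C#2
G##4 to C##3
C#4 to F#2
E5 to A3
Gb6 to Cb5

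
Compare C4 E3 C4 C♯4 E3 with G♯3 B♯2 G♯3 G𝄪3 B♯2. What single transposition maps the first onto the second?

down a diminished fourth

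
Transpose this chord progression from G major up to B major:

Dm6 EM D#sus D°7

G major up to B major is a major third; each chord root moves by that interval while the quality stays the same.
Dm6: root D up a major third → F#, giving F#m6.
EM: root E up a major third → G#, giving G#M.
D#sus: root D# up a major third → F##, giving F##sus.
D°7: root D up a major third → F#, giving F#°7.

F#m6 G#M F##sus F#°7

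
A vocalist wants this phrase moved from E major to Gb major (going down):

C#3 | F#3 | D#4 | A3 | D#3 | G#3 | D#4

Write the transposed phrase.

Eb2 Ab2 F3 Cb3 F2 Bb2 F3

From E down to Gb is an augmented sixth; apply that to each pitch.
C#3 → Eb2
F#3 → Ab2
D#4 → F3
A3 → Cb3
D#3 → F2
G#3 → Bb2
D#4 → F3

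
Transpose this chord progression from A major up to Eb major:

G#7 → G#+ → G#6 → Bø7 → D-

D7 D+ D6 Fø7 Ab-

A major up to Eb major is a diminished fifth; each chord root moves by that interval while the quality stays the same.
G#7: root G# up a diminished fifth → D, giving D7.
G#+: root G# up a diminished fifth → D, giving D+.
G#6: root G# up a diminished fifth → D, giving D6.
Bø7: root B up a diminished fifth → F, giving Fø7.
D-: root D up a diminished fifth → Ab, giving Ab-.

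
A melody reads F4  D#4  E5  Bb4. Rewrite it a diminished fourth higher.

Bbb4 G4 Ab5 Ebb5

F4 to Bbb4
D#4 to G4
E5 to Ab5
Bb4 to Ebb5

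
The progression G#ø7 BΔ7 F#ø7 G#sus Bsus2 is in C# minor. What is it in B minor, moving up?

F#ø7 AΔ7 Eø7 F#sus Asus2

C# minor up to B minor is a minor seventh; each chord root moves by that interval while the quality stays the same.
G#ø7: root G# up a minor seventh → F#, giving F#ø7.
BΔ7: root B up a minor seventh → A, giving AΔ7.
F#ø7: root F# up a minor seventh → E, giving Eø7.
G#sus: root G# up a minor seventh → F#, giving F#sus.
Bsus2: root B up a minor seventh → A, giving Asus2.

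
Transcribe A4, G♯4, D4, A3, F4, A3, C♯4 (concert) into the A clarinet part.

The A clarinet sounds a minor third below written, so the written part must be a minor third above concert — transpose each note up.
A4 becomes C5
G#4 becomes B4
D4 becomes F4
A3 becomes C4
F4 becomes Ab4
A3 becomes C4
C#4 becomes E4

C5 B4 F4 C4 Ab4 C4 E4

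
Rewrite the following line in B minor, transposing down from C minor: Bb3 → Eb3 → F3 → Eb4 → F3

A3 D3 E3 D4 E3

C minor to B minor down is a minor second, so every note moves down by that interval.
Bb3 gives A3
Eb3 gives D3
F3 gives E3
Eb4 gives D4
F3 gives E3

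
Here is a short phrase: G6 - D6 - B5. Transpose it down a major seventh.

G6 down a major seventh is Ab5.
D6 down a major seventh is Eb5.
B5 down a major seventh is C5.

Ab5 Eb5 C5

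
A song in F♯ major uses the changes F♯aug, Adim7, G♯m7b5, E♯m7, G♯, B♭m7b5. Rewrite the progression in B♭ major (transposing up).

Bbaug Dbdim7 Cm7b5 Am7 C Ebbm7b5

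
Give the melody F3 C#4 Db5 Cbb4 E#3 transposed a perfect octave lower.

F3 down a perfect octave is F2.
A perfect octave down from C#4 gives C#3.
Db5: an octave down reaches D, and 12 semitones makes it Db4.
A perfect octave down from Cbb4 gives Cbb3.
A perfect octave down from E#3 gives E#2.

F2 C#3 Db4 Cbb3 E#2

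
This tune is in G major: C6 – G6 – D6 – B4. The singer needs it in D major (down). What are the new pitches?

G5 D6 A5 F#4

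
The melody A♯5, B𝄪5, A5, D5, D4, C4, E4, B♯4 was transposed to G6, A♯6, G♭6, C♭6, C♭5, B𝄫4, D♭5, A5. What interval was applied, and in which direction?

From A#5 to G6 is 7 letter names — a seventh of some quality.
A#5 to G6 is 9 semitones, which makes it a diminished seventh; the second version is higher, so the direction is up.
Checking another pair — B#4 → A5 — gives the same interval.

up a diminished seventh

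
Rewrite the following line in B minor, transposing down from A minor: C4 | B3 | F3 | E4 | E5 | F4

D3 C#3 G2 F#3 F#4 G3

From A down to B is a minor seventh; apply that to each pitch.
C4 to D3
B3 to C#3
F3 to G2
E4 to F#3
E5 to F#4
F4 to G3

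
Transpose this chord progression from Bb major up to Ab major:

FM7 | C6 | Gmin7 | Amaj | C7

Bb major up to Ab major is a minor seventh; each chord root moves by that interval while the quality stays the same.
FM7: root F up a minor seventh → Eb, giving EbM7.
C6: root C up a minor seventh → Bb, giving Bb6.
Gmin7: root G up a minor seventh → F, giving Fmin7.
Amaj: root A up a minor seventh → G, giving Gmaj.
C7: root C up a minor seventh → Bb, giving Bb7.

EbM7 Bb6 Fmin7 Gmaj Bb7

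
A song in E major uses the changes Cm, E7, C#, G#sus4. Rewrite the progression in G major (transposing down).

E major down to G major is a major sixth; each chord root moves by that interval while the quality stays the same.
Cm: root C down a major sixth → Eb, giving Ebm.
E7: root E down a major sixth → G, giving G7.
C#: root C# down a major sixth → E, giving E.
G#sus4: root G# down a major sixth → B, giving Bsus4.

Ebm G7 E Bsus4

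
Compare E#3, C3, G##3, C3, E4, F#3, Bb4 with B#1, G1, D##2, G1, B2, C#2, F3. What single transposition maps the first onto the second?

down a perfect eleventh

Take the first pair: E#3 → B#1. E to B spans 11 letter names, so the interval is some kind of eleventh.
B#1 to E#3 is 17 semitones, which makes it a perfect eleventh; the second version is lower, so the direction is down.
Checking another pair — Bb4 → F3 — gives the same interval.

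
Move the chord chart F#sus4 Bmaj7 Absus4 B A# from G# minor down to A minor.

Gsus4 Cmaj7 Bbbsus4 C B

G# minor down to A minor is a major seventh; each chord root moves by that interval while the quality stays the same.
F#sus4: root F# down a major seventh → G, giving Gsus4.
Bmaj7: root B down a major seventh → C, giving Cmaj7.
Absus4: root Ab down a major seventh → Bbb, giving Bbbsus4.
B: root B down a major seventh → C, giving C.
A#: root A# down a major seventh → B, giving B.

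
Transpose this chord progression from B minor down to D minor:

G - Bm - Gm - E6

B minor down to D minor is a major sixth; each chord root moves by that interval while the quality stays the same.
G: root G down a major sixth → Bb, giving Bb.
Bm: root B down a major sixth → D, giving Dm.
Gm: root G down a major sixth → Bb, giving Bbm.
E6: root E down a major sixth → G, giving G6.

Bb Dm Bbm G6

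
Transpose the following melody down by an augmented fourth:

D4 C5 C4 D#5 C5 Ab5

Ab3 Gb4 Gb3 A4 Gb4 Ebb5

D4 -> Ab3
C5 -> Gb4
C4 -> Gb3
D#5 -> A4
C5 -> Gb4
Ab5 -> Ebb5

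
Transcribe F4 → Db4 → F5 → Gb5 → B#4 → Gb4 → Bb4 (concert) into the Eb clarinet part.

D4 Bb3 D5 Eb5 G##4 Eb4 G4

The Eb clarinet sounds a minor third above written, so the written part must be a minor third below concert — transpose each note down.
F4 gives D4
Db4 gives Bb3
F5 gives D5
Gb5 gives Eb5
B#4 gives G##4
Gb4 gives Eb4
Bb4 gives G4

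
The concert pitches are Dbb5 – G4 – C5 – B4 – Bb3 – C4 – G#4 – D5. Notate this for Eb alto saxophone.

Written C4 sounds as Eb3 on the Eb alto saxophone, so concert pitches are written a major sixth up.
Dbb5 becomes Bbb5
G4 becomes E5
C5 becomes A5
B4 becomes G#5
Bb3 becomes G4
C4 becomes A4
G#4 becomes E#5
D5 becomes B5

Bbb5 E5 A5 G#5 G4 A4 E#5 B5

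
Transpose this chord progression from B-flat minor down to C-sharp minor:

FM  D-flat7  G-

G#M E7 A#-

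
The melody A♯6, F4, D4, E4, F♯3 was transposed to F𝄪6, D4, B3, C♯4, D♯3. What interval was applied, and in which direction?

down a minor third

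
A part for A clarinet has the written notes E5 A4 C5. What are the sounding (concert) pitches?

C#5 F#4 A4

Written C4 on the A clarinet sounds as A3, a minor third lower; apply that shift to every note.
E5 becomes C#5
A4 becomes F#4
C5 becomes A4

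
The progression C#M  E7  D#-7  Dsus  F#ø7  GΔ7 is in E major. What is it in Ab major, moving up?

FM Ab7 G-7 Gbsus Bbø7 CbΔ7

E major up to Ab major is a diminished fourth; each chord root moves by that interval while the quality stays the same.
C#M: root C# up a diminished fourth → F, giving FM.
E7: root E up a diminished fourth → Ab, giving Ab7.
D#-7: root D# up a diminished fourth → G, giving G-7.
Dsus: root D up a diminished fourth → Gb, giving Gbsus.
F#ø7: root F# up a diminished fourth → Bb, giving Bbø7.
GΔ7: root G up a diminished fourth → Cb, giving CbΔ7.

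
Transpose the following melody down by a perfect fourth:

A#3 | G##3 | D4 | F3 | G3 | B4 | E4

A perfect fourth down from A#3 gives E#3.
A perfect fourth down from G##3 gives D##3.
D4: a fourth down reaches A, and 5 semitones makes it A3.
F3: a fourth down reaches C, and 5 semitones makes it C3.
G3: a fourth down reaches D, and 5 semitones makes it D3.
B4: a fourth down reaches F, and 5 semitones makes it F#4.
E4 down a perfect fourth is B3.

E#3 D##3 A3 C3 D3 F#4 B3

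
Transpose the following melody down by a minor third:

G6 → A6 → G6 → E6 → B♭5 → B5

G6 gives E6
A6 gives F#6
G6 gives E6
E6 gives C#6
Bb5 gives G5
B5 gives G#5

E6 F#6 E6 C#6 G5 G#5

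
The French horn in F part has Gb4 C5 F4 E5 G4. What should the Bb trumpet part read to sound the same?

First find concert pitch: the French horn in F sounds a perfect fifth below written, so Gb4 C5 F4 E5 G4 sounds Cb4 F4 Bb3 A4 C4.
Then write for Bb trumpet: it sounds a major second below written, so the part must be a major second above concert.
Cb4 → Db4
F4 → G4
Bb3 → C4
A4 → B4
C4 → D4

Db4 G4 C4 B4 D4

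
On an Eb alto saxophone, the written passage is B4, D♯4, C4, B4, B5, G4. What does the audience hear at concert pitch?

D4 F#3 Eb3 D4 D5 Bb3

The Eb alto saxophone sounds a major sixth below written, so transpose each written note down a major sixth.
B4 -> D4
D#4 -> F#3
C4 -> Eb3
B4 -> D4
B5 -> D5
G4 -> Bb3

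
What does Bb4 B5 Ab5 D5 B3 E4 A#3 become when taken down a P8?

Bb4 gives Bb3
B5 gives B4
Ab5 gives Ab4
D5 gives D4
B3 gives B2
E4 gives E3
A#3 gives A#2

Bb3 B4 Ab4 D4 B2 E3 A#2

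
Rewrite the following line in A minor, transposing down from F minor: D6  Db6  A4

From F down to A is a minor sixth; apply that to each pitch.
D6 → F#5
Db6 → F5
A4 → C#4

F#5 F5 C#4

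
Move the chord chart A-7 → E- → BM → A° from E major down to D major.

E major down to D major is a major second; each chord root moves by that interval while the quality stays the same.
A-7: root A down a major second → G, giving G-7.
E-: root E down a major second → D, giving D-.
BM: root B down a major second → A, giving AM.
A°: root A down a major second → G, giving G°.

G-7 D- AM G°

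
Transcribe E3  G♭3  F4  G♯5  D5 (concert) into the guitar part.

E4 Gb4 F5 G#6 D6

Written C4 sounds as C3 on the guitar, so concert pitches are written a perfect octave up.
E3 gives E4
Gb3 gives Gb4
F4 gives F5
G#5 gives G#6
D5 gives D6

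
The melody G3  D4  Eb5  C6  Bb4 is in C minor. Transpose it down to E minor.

C minor to E minor down is a minor sixth, so every note moves down by that interval.
G3 → B2
D4 → F#3
Eb5 → G4
C6 → E5
Bb4 → D4

B2 F#3 G4 E5 D4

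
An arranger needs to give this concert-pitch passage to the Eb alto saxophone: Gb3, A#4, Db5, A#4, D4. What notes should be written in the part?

Written C4 sounds as Eb3 on the Eb alto saxophone, so concert pitches are written a major sixth up.
Gb3 -> Eb4
A#4 -> F##5
Db5 -> Bb5
A#4 -> F##5
D4 -> B4

Eb4 F##5 Bb5 F##5 B4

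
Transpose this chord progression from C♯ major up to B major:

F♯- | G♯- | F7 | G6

C♯ major up to B major is a minor seventh; each chord root moves by that interval while the quality stays the same.
F♯-: root F♯ up a minor seventh → E, giving E-.
G♯-: root G♯ up a minor seventh → F#, giving F#-.
F7: root F up a minor seventh → Eb, giving Eb7.
G6: root G up a minor seventh → F, giving F6.

E- F#- Eb7 F6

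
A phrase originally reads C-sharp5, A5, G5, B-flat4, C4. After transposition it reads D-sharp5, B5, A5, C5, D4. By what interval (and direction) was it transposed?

From C#5 to D#5 is 2 letter names — a second of some quality.
C#5 to D#5 is 2 semitones, which makes it a major second; the second version is higher, so the direction is up.
Checking another pair — C4 → D4 — gives the same interval.

up a major second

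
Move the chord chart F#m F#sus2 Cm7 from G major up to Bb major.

G major up to Bb major is a minor third; each chord root moves by that interval while the quality stays the same.
F#m: root F# up a minor third → A, giving Am.
F#sus2: root F# up a minor third → A, giving Asus2.
Cm7: root C up a minor third → Eb, giving Ebm7.

Am Asus2 Ebm7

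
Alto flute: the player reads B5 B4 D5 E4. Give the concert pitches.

F#5 F#4 A4 B3

Written C4 on the alto flute sounds as G3, a perfect fourth lower; apply that shift to every note.
B5 -> F#5
B4 -> F#4
D5 -> A4
E4 -> B3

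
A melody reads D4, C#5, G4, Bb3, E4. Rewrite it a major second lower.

D4 to C4
C#5 to B4
G4 to F4
Bb3 to Ab3
E4 to D4

C4 B4 F4 Ab3 D4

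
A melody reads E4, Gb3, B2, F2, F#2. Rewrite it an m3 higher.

G4 Bbb3 D3 Ab2 A2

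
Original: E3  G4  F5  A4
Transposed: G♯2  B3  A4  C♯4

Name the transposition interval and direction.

From E3 to G#2 is 6 letter names — a sixth of some quality.
G#2 to E3 is 8 semitones, which makes it a minor sixth; the second version is lower, so the direction is down.
Checking another pair — A4 → C#4 — gives the same interval.

down a minor sixth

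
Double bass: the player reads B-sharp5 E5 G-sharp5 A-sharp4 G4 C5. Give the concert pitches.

B#4 E4 G#4 A#3 G3 C4

The double bass sounds a perfect octave below written, so transpose each written note down a perfect octave.
B#5 to B#4
E5 to E4
G#5 to G#4
A#4 to A#3
G4 to G3
C5 to C4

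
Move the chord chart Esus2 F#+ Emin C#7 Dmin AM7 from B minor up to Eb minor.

Absus2 Bb+ Abmin F7 Gbmin DbM7

B minor up to Eb minor is a diminished fourth; each chord root moves by that interval while the quality stays the same.
Esus2: root E up a diminished fourth → Ab, giving Absus2.
F#+: root F# up a diminished fourth → Bb, giving Bb+.
Emin: root E up a diminished fourth → Ab, giving Abmin.
C#7: root C# up a diminished fourth → F, giving F7.
Dmin: root D up a diminished fourth → Gb, giving Gbmin.
AM7: root A up a diminished fourth → Db, giving DbM7.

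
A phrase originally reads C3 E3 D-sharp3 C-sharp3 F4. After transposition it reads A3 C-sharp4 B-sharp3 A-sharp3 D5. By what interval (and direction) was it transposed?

Take the first pair: C3 → A3. C to A spans 6 letter names, so the interval is some kind of sixth.
C3 to A3 is 9 semitones, which makes it a major sixth; the second version is higher, so the direction is up.
Checking another pair — F4 → D5 — gives the same interval.

up a major sixth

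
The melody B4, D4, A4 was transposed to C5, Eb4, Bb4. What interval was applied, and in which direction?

up a minor second

Take the first pair: B4 → C5. B to C spans 2 letter names, so the interval is some kind of second.
B4 to C5 is 1 semitone, which makes it a minor second; the second version is higher, so the direction is up.
Checking another pair — A4 → Bb4 — gives the same interval.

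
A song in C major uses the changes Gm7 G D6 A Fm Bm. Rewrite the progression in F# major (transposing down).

C#m7 C# G#6 D# Bm E#m

C major down to F# major is a diminished fifth; each chord root moves by that interval while the quality stays the same.
Gm7: root G down a diminished fifth → C#, giving C#m7.
G: root G down a diminished fifth → C#, giving C#.
D6: root D down a diminished fifth → G#, giving G#6.
A: root A down a diminished fifth → D#, giving D#.
Fm: root F down a diminished fifth → B, giving Bm.
Bm: root B down a diminished fifth → E#, giving E#m.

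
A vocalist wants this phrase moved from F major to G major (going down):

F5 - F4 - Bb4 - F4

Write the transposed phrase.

G4 G3 C4 G3

F major to G major down is a minor seventh, so every note moves down by that interval.
F5 → G4
F4 → G3
Bb4 → C4
F4 → G3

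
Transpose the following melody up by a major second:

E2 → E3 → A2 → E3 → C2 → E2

F#2 F#3 B2 F#3 D2 F#2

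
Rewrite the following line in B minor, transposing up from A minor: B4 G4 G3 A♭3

C#5 A4 A3 Bb3

From A up to B is a major second; apply that to each pitch.
B4 → C#5
G4 → A4
G3 → A3
Ab3 → Bb3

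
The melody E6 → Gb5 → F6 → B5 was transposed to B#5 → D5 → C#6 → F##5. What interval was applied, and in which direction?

down a diminished fourth

From E6 to B#5 is 4 letter names — a fourth of some quality.
B#5 to E6 is 4 semitones, which makes it a diminished fourth; the second version is lower, so the direction is down.
Checking another pair — B5 → F##5 — gives the same interval.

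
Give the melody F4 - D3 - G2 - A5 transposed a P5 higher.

C5 A3 D3 E6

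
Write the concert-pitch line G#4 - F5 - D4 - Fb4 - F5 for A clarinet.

B4 Ab5 F4 Abb4 Ab5

The A clarinet sounds a minor third below written, so the written part must be a minor third above concert — transpose each note up.
G#4 -> B4
F5 -> Ab5
D4 -> F4
Fb4 -> Abb4
F5 -> Ab5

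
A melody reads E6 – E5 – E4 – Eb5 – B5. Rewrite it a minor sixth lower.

G#5 G#4 G#3 G4 D#5

A minor sixth down from E6 gives G#5.
E5 down a minor sixth is G#4.
A minor sixth down from E4 gives G#3.
Eb5: a sixth down reaches G, and 8 semitones makes it G4.
B5 down a minor sixth is D#5.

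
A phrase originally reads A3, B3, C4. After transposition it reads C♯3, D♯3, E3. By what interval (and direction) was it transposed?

down a minor sixth

Take the first pair: A3 → C#3. A to C spans 6 letter names, so the interval is some kind of sixth.
C#3 to A3 is 8 semitones, which makes it a minor sixth; the second version is lower, so the direction is down.
Checking another pair — C4 → E3 — gives the same interval.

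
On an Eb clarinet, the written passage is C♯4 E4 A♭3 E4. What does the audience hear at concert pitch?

E4 G4 Cb4 G4

The Eb clarinet sounds a minor third above written, so transpose each written note up a minor third.
C#4 gives E4
E4 gives G4
Ab3 gives Cb4
E4 gives G4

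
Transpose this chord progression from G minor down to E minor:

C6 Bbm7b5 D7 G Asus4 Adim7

A6 Gm7b5 B7 E F#sus4 F#dim7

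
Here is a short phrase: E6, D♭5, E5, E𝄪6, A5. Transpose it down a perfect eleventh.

B4 Ab3 B3 B##4 E4

E6 gives B4
Db5 gives Ab3
E5 gives B3
E##6 gives B##4
A5 gives E4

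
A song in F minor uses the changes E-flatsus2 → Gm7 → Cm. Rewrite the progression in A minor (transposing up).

Gsus2 Bm7 Em

F minor up to A minor is a major third; each chord root moves by that interval while the quality stays the same.
E-flatsus2: root E-flat up a major third → G, giving Gsus2.
Gm7: root G up a major third → B, giving Bm7.
Cm: root C up a major third → E, giving Em.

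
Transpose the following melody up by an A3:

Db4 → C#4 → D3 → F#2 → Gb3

F#4 E##4 F##3 A##2 B3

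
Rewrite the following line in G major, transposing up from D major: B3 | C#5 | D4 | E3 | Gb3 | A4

From D up to G is a perfect fourth; apply that to each pitch.
B3 → E4
C#5 → F#5
D4 → G4
E3 → A3
Gb3 → Cb4
A4 → D5

E4 F#5 G4 A3 Cb4 D5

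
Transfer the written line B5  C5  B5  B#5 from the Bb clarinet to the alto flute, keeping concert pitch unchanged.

D6 Eb5 D6 D#6

First find concert pitch: the Bb clarinet sounds a major second below written, so B5 C5 B5 B#5 sounds A5 Bb4 A5 A#5.
Then write for alto flute: it sounds a perfect fourth below written, so the part must be a perfect fourth above concert.
A5 → D6
Bb4 → Eb5
A5 → D6
A#5 → D#6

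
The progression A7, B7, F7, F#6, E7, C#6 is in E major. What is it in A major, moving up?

E major up to A major is a perfect fourth; each chord root moves by that interval while the quality stays the same.
A7: root A up a perfect fourth → D, giving D7.
B7: root B up a perfect fourth → E, giving E7.
F7: root F up a perfect fourth → Bb, giving Bb7.
F#6: root F# up a perfect fourth → B, giving B6.
E7: root E up a perfect fourth → A, giving A7.
C#6: root C# up a perfect fourth → F#, giving F#6.

D7 E7 Bb7 B6 A7 F#6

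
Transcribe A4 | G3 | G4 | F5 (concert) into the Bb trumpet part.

Written C4 sounds as Bb3 on the Bb trumpet, so concert pitches are written a major second up.
A4 to B4
G3 to A3
G4 to A4
F5 to G5

B4 A3 A4 G5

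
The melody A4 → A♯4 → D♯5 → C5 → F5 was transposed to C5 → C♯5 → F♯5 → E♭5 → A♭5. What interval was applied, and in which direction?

up a minor third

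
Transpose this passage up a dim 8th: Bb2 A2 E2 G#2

Bbb3 Ab3 Eb3 G3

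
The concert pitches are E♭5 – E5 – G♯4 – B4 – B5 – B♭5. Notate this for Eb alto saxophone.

C6 C#6 E#5 G#5 G#6 G6

Written C4 sounds as Eb3 on the Eb alto saxophone, so concert pitches are written a major sixth up.
Eb5 → C6
E5 → C#6
G#4 → E#5
B4 → G#5
B5 → G#6
Bb5 → G6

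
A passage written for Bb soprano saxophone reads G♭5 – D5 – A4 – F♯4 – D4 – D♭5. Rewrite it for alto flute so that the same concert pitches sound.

First find concert pitch: the Bb soprano saxophone sounds a major second below written, so G♭5 D5 A4 F♯4 D4 D♭5 sounds Fb5 C5 G4 E4 C4 Cb5.
Then write for alto flute: it sounds a perfect fourth below written, so the part must be a perfect fourth above concert.
Fb5 → Bbb5
C5 → F5
G4 → C5
E4 → A4
C4 → F4
Cb5 → Fb5

Bbb5 F5 C5 A4 F4 Fb5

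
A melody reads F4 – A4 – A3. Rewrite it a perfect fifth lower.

Bb3 D4 D3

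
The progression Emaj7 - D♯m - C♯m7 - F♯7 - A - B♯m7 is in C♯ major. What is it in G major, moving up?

Bbmaj7 Am Gm7 C7 Eb F#m7

C♯ major up to G major is a diminished fifth; each chord root moves by that interval while the quality stays the same.
Emaj7: root E up a diminished fifth → Bb, giving Bbmaj7.
D♯m: root D♯ up a diminished fifth → A, giving Am.
C♯m7: root C♯ up a diminished fifth → G, giving Gm7.
F♯7: root F♯ up a diminished fifth → C, giving C7.
A: root A up a diminished fifth → Eb, giving Eb.
B♯m7: root B♯ up a diminished fifth → F#, giving F#m7.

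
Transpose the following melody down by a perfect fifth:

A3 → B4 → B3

D3 E4 E3

A3 becomes D3
B4 becomes E4
B3 becomes E3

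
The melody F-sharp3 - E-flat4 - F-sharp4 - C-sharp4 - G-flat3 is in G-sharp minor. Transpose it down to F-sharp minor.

G-sharp minor to F-sharp minor down is a major second, so every note moves down by that interval.
F#3 to E3
Eb4 to Db4
F#4 to E4
C#4 to B3
Gb3 to Fb3

E3 Db4 E4 B3 Fb3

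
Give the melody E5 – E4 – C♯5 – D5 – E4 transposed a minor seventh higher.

E5 to D6
E4 to D5
C#5 to B5
D5 to C6
E4 to D5

D6 D5 B5 C6 D5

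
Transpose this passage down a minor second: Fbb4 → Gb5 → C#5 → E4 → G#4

Fbb4 gives Ebb4
Gb5 gives F5
C#5 gives B#4
E4 gives D#4
G#4 gives F##4

Ebb4 F5 B#4 D#4 F##4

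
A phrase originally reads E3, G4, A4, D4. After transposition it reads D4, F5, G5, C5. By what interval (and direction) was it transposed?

From E3 to D4 is 7 letter names — a seventh of some quality.
E3 to D4 is 10 semitones, which makes it a minor seventh; the second version is higher, so the direction is up.
Checking another pair — D4 → C5 — gives the same interval.

up a minor seventh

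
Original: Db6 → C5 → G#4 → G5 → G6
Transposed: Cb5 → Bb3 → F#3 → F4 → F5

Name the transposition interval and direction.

down a major ninth

Take the first pair: Db6 → Cb5. D to C spans 9 letter names, so the interval is some kind of ninth.
Cb5 to Db6 is 14 semitones, which makes it a major ninth; the second version is lower, so the direction is down.
Checking another pair — G6 → F5 — gives the same interval.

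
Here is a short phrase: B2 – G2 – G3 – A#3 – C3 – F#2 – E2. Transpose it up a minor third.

A minor third up from B2 gives D3.
G2: a third up reaches B, and 3 semitones makes it Bb2.
G3: a third up reaches B, and 3 semitones makes it Bb3.
A#3 up a minor third is C#4.
C3: a third up reaches E, and 3 semitones makes it Eb3.
A minor third up from F#2 gives A2.
E2: a third up reaches G, and 3 semitones makes it G2.

D3 Bb2 Bb3 C#4 Eb3 A2 G2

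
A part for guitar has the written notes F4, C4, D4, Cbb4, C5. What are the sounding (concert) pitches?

Written C4 on the guitar sounds as C3, a perfect octave lower; apply that shift to every note.
F4 gives F3
C4 gives C3
D4 gives D3
Cbb4 gives Cbb3
C5 gives C4

F3 C3 D3 Cbb3 C4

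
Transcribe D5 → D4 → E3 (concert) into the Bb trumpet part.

The Bb trumpet sounds a major second below written, so the written part must be a major second above concert — transpose each note up.
D5 -> E5
D4 -> E4
E3 -> F#3

E5 E4 F#3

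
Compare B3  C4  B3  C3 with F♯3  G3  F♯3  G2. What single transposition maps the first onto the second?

down a perfect fourth

From B3 to F#3 is 4 letter names — a fourth of some quality.
F#3 to B3 is 5 semitones, which makes it a perfect fourth; the second version is lower, so the direction is down.
Checking another pair — C3 → G2 — gives the same interval.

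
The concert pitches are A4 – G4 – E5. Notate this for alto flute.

The alto flute sounds a perfect fourth below written, so the written part must be a perfect fourth above concert — transpose each note up.
A4 becomes D5
G4 becomes C5
E5 becomes A5

D5 C5 A5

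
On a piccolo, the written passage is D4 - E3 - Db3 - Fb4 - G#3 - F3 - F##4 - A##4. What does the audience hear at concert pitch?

The piccolo sounds a perfect octave above written, so transpose each written note up a perfect octave.
D4 to D5
E3 to E4
Db3 to Db4
Fb4 to Fb5
G#3 to G#4
F3 to F4
F##4 to F##5
A##4 to A##5

D5 E4 Db4 Fb5 G#4 F4 F##5 A##5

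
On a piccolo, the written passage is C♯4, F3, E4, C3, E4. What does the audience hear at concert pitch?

C#5 F4 E5 C4 E5

Written C4 on the piccolo sounds as C5, a perfect octave higher; apply that shift to every note.
C#4 -> C#5
F3 -> F4
E4 -> E5
C3 -> C4
E4 -> E5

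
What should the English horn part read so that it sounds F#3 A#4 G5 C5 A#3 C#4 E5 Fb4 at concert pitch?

Written C4 sounds as F3 on the English horn, so concert pitches are written a perfect fifth up.
F#3 -> C#4
A#4 -> E#5
G5 -> D6
C5 -> G5
A#3 -> E#4
C#4 -> G#4
E5 -> B5
Fb4 -> Cb5

C#4 E#5 D6 G5 E#4 G#4 B5 Cb5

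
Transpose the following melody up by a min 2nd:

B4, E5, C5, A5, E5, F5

B4 gives C5
E5 gives F5
C5 gives Db5
A5 gives Bb5
E5 gives F5
F5 gives Gb5

C5 F5 Db5 Bb5 F5 Gb5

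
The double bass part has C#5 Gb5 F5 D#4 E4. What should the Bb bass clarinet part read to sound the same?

First find concert pitch: the double bass sounds a perfect octave below written, so C#5 Gb5 F5 D#4 E4 sounds C#4 Gb4 F4 D#3 E3.
Then write for Bb bass clarinet: it sounds a major ninth below written, so the part must be a major ninth above concert.
C#4 → D#5
Gb4 → Ab5
F4 → G5
D#3 → E#4
E3 → F#4

D#5 Ab5 G5 E#4 F#4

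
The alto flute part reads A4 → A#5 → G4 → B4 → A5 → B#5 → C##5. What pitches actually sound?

E4 E#5 D4 F#4 E5 F##5 G##4

The alto flute sounds a perfect fourth below written, so transpose each written note down a perfect fourth.
A4 gives E4
A#5 gives E#5
G4 gives D4
B4 gives F#4
A5 gives E5
B#5 gives F##5
C##5 gives G##4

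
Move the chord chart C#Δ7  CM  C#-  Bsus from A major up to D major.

F#Δ7 FM F#- Esus

A major up to D major is a perfect fourth; each chord root moves by that interval while the quality stays the same.
C#Δ7: root C# up a perfect fourth → F#, giving F#Δ7.
CM: root C up a perfect fourth → F, giving FM.
C#-: root C# up a perfect fourth → F#, giving F#-.
Bsus: root B up a perfect fourth → E, giving Esus.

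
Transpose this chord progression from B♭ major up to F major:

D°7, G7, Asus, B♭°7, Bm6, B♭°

A°7 D7 Esus F°7 F#m6 F°

B♭ major up to F major is a perfect fifth; each chord root moves by that interval while the quality stays the same.
D°7: root D up a perfect fifth → A, giving A°7.
G7: root G up a perfect fifth → D, giving D7.
Asus: root A up a perfect fifth → E, giving Esus.
B♭°7: root B♭ up a perfect fifth → F, giving F°7.
Bm6: root B up a perfect fifth → F#, giving F#m6.
B♭°: root B♭ up a perfect fifth → F, giving F°.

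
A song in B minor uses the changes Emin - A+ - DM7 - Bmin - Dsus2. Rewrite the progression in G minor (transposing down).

Cmin F+ BbM7 Gmin Bbsus2

B minor down to G minor is a major third; each chord root moves by that interval while the quality stays the same.
Emin: root E down a major third → C, giving Cmin.
A+: root A down a major third → F, giving F+.
DM7: root D down a major third → Bb, giving BbM7.
Bmin: root B down a major third → G, giving Gmin.
Dsus2: root D down a major third → Bb, giving Bbsus2.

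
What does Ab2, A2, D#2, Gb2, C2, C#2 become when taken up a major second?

Bb2 B2 E#2 Ab2 D2 D#2

Ab2: a second up reaches B, and 2 semitones makes it Bb2.
A major second up from A2 gives B2.
D#2 up a major second is E#2.
A major second up from Gb2 gives Ab2.
C2 up a major second is D2.
C#2 up a major second is D#2.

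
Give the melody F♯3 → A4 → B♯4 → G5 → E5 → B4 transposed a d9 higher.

Gb4 Bbb5 C6 Abb6 Fb6 Cb6

F#3 gives Gb4
A4 gives Bbb5
B#4 gives C6
G5 gives Abb6
E5 gives Fb6
B4 gives Cb6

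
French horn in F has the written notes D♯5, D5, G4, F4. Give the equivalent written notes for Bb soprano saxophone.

A#4 A4 D4 C4

First find concert pitch: the French horn in F sounds a perfect fifth below written, so D♯5 D5 G4 F4 sounds G#4 G4 C4 Bb3.
Then write for Bb soprano saxophone: it sounds a major second below written, so the part must be a major second above concert.
G#4 → A#4
G4 → A4
C4 → D4
Bb3 → C4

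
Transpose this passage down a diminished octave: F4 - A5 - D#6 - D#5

A diminished octave down from F4 gives F#3.
A5 down a diminished octave is A#4.
D#6 down a diminished octave is D##5.
A diminished octave down from D#5 gives D##4.

F#3 A#4 D##5 D##4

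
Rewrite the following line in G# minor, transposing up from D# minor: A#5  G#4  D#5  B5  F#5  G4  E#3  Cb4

D#6 C#5 G#5 E6 B5 C5 A#3 Fb4

D# minor to G# minor up is a perfect fourth, so every note moves up by that interval.
A#5 becomes D#6
G#4 becomes C#5
D#5 becomes G#5
B5 becomes E6
F#5 becomes B5
G4 becomes C5
E#3 becomes A#3
Cb4 becomes Fb4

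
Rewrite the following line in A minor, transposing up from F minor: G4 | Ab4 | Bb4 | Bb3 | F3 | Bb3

From F up to A is a major third; apply that to each pitch.
G4 to B4
Ab4 to C5
Bb4 to D5
Bb3 to D4
F3 to A3
Bb3 to D4

B4 C5 D5 D4 A3 D4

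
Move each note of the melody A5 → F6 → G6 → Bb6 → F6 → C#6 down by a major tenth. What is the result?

F4 Db5 Eb5 Gb5 Db5 A4

A5: a tenth down reaches F, and 16 semitones makes it F4.
F6: a tenth down reaches D, and 16 semitones makes it Db5.
G6 down a major tenth is Eb5.
A major tenth down from Bb6 gives Gb5.
F6 down a major tenth is Db5.
A major tenth down from C#6 gives A4.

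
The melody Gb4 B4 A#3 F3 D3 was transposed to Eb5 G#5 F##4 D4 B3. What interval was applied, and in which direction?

up a major sixth

From Gb4 to Eb5 is 6 letter names — a sixth of some quality.
Gb4 to Eb5 is 9 semitones, which makes it a major sixth; the second version is higher, so the direction is up.
Checking another pair — D3 → B3 — gives the same interval.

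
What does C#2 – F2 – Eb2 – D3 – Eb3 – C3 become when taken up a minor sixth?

C#2: a sixth up reaches A, and 8 semitones makes it A2.
A minor sixth up from F2 gives Db3.
Eb2 up a minor sixth is Cb3.
A minor sixth up from D3 gives Bb3.
Eb3: a sixth up reaches C, and 8 semitones makes it Cb4.
C3 up a minor sixth is Ab3.

A2 Db3 Cb3 Bb3 Cb4 Ab3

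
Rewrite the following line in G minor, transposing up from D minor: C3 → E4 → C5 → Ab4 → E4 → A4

D minor to G minor up is a perfect fourth, so every note moves up by that interval.
C3 -> F3
E4 -> A4
C5 -> F5
Ab4 -> Db5
E4 -> A4
A4 -> D5

F3 A4 F5 Db5 A4 D5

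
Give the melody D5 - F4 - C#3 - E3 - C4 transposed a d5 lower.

G#4 B3 F##2 A#2 F#3

D5 down a diminished fifth is G#4.
F4: a fifth down reaches B, and 6 semitones makes it B3.
C#3 down a diminished fifth is F##2.
E3 down a diminished fifth is A#2.
C4: a fifth down reaches F, and 6 semitones makes it F#3.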